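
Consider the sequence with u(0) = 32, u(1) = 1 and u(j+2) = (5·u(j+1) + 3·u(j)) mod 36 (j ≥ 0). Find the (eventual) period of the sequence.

6

Computing terms: u(0) = 32; u(1) = 1; u(2) = 29; u(3) = 4; u(4) = 35; u(5) = 7; u(6) = 32; u(7) = 1.
Since (u(6), u(7)) = (u(0), u(1)) = (32, 1) (two consecutive terms determine the rest), the sequence is periodic with period 6.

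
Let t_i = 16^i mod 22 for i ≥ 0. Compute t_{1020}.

12

Computing terms: t_0 = 1,  t_1 = 16,  t_2 = 14,  t_3 = 4,  t_4 = 20,  t_5 = 12,  t_6 = 16.
Since t_6 = t_1 = 16, the sequence is eventually periodic: after a pre-period of length 1 it cycles with period 5.
For i ≥ 1, t_i depends only on (i - 1) mod 5. (1020 - 1) mod 5 = 4, so t_{1020} = t_5 = 12.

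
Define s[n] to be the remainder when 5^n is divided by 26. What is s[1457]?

5

s[1] = 5; s[2] = 25; s[3] = 21; s[4] = 1; s[5] = 5.
Since s[5] = s[1] = 5, the sequence is periodic with period 4.
So s[1457] = s[1 + ((1457-1) mod 4)] = s[1] = 5.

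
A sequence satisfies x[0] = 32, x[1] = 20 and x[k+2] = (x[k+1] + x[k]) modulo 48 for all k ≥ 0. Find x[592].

44

Computing terms: x[0] = 32,  x[1] = 20,  x[2] = 4,  x[3] = 24,  x[4] = 28,  x[5] = 4,  x[6] = 32,  x[7] = 36,  x[8] = 20,  x[9] = 8,  x[10] = 28,  x[11] = 36,  x[12] = 16,  x[13] = 4,  x[14] = 20,  x[15] = 24,  x[16] = 44,  x[17] = 20,  x[18] = 16,  x[19] = 36,  x[20] = 4,  x[21] = 40,  x[22] = 44,  x[23] = 36,  x[24] = 32,  x[25] = 20.
Since (x[24], x[25]) = (x[0], x[1]) = (32, 20) (two consecutive terms determine the rest), the sequence is periodic with period 24.
So x[592] = x[0 + ((592-0) mod 24)] = x[16] = 44.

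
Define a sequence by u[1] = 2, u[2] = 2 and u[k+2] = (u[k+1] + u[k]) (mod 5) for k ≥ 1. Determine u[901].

We have u[1] = 2; u[2] = 2; u[3] = 4; u[4] = 1; u[5] = 0; u[6] = 1; u[7] = 1; u[8] = 2; u[9] = 3; u[10] = 0; u[11] = 3; u[12] = 3; u[13] = 1; u[14] = 4; u[15] = 0; u[16] = 4; u[17] = 4; u[18] = 3; u[19] = 2; u[20] = 0; u[21] = 2; u[22] = 2.
Since (u[21], u[22]) = (u[1], u[2]) = (2, 2) (two consecutive terms determine the rest), the sequence is periodic with period 20.
So u[901] = u[1 + ((901-1) mod 20)] = u[1] = 2.

2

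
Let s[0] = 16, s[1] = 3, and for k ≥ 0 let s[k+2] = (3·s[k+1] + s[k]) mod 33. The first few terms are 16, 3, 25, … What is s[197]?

s[0] = 16; s[1] = 3; s[2] = 25; s[3] = 12; s[4] = 28; s[5] = 30; s[6] = 19; s[7] = 21; s[8] = 16; s[9] = 3.
The sequence repeats with period 8.
So s[197] = s[0 + ((197-0) mod 8)] = s[5] = 30.

30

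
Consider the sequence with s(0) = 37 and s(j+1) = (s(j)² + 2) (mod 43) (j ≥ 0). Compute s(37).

Listing terms: s(0) = 37, s(1) = 38, s(2) = 27, s(3) = 0, s(4) = 2, s(5) = 6, s(6) = 38.
Since s(6) = s(1) = 38, the sequence is eventually periodic: after a pre-period of length 1 it cycles with period 5.
For j ≥ 1, s(j) depends only on (j - 1) mod 5. (37 - 1) mod 5 = 1, so s(37) = s(2) = 27.

27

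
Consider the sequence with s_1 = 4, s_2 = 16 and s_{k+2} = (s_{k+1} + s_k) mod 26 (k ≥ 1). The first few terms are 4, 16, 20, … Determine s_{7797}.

8

We have s_1 = 4; s_2 = 16; s_3 = 20; s_4 = 10; s_5 = 4; s_6 = 14; s_7 = 18; s_8 = 6; s_9 = 24; s_{10} = 4; s_{11} = 2; s_{12} = 6; s_{13} = 8; s_{14} = 14; s_{15} = 22; s_{16} = 10; s_{17} = 6; s_{18} = 16; s_{19} = 22; s_{20} = 12; s_{21} = 8; s_{22} = 20; s_{23} = 2; s_{24} = 22; s_{25} = 24; s_{26} = 20; s_{27} = 18; s_{28} = 12; s_{29} = 4; s_{30} = 16.
The sequence repeats with period 28.
(7797 - 1) mod 28 = 12, so s_{7797} = s_{13} = 8.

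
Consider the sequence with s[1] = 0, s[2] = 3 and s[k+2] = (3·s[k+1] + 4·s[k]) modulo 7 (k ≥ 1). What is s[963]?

2

Listing terms: s[1] = 0,  s[2] = 3,  s[3] = 2,  s[4] = 4,  s[5] = 6,  s[6] = 6,  s[7] = 0,  s[8] = 3.
Since (s[7], s[8]) = (s[1], s[2]) = (0, 3) (two consecutive terms determine the rest), the sequence is periodic with period 6.
(963 - 1) mod 6 = 2, so s[963] = s[3] = 2.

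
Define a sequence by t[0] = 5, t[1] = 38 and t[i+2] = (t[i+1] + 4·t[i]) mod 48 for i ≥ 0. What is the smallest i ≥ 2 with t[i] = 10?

Computing terms: t[0] = 5, t[1] = 38, t[2] = 10, t[3] = 18, t[4] = 10, t[5] = 34, t[6] = 26, t[7] = 18, t[8] = 26, t[9] = 2, t[10] = 10, t[11] = 18.
Since (t[10], t[11]) = (t[2], t[3]) = (10, 18) (two consecutive terms determine the rest), the sequence is eventually periodic: after a pre-period of length 2 it cycles with period 8.
The value 10 first appears (with i ≥ 2) at t[2].

2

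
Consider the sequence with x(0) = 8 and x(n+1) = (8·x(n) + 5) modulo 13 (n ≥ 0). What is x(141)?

4

Listing terms: x(0) = 8; x(1) = 4; x(2) = 11; x(3) = 2; x(4) = 8.
The sequence repeats with period 4.
(141 - 0) mod 4 = 1, so x(141) = x(1) = 4.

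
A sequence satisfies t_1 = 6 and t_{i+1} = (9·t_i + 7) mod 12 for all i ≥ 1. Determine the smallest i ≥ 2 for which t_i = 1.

Listing terms: t_1 = 6; t_2 = 1; t_3 = 4; t_4 = 7; t_5 = 10; t_6 = 1.
Since t_6 = t_2 = 1, the sequence is eventually periodic: after a pre-period of length 1 it cycles with period 4.
The value 1 first appears (with i ≥ 2) at t_2.

2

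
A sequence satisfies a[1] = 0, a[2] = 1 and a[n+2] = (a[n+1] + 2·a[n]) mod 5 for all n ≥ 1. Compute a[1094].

1

We have a[1] = 0; a[2] = 1; a[3] = 1; a[4] = 3; a[5] = 0; a[6] = 1.
The sequence repeats with period 4.
So a[1094] = a[1 + ((1094-1) mod 4)] = a[2] = 1.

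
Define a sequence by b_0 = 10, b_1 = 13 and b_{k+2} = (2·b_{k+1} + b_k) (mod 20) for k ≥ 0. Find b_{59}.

We have b_0 = 10; b_1 = 13; b_2 = 16; b_3 = 5; b_4 = 6; b_5 = 17; b_6 = 0; b_7 = 17; b_8 = 14; b_9 = 5; b_{10} = 4; b_{11} = 13; b_{12} = 10; b_{13} = 13.
Since (b_{12}, b_{13}) = (b_0, b_1) = (10, 13) (two consecutive terms determine the rest), the sequence is periodic with period 12.
So b_{59} = b_{0 + ((59-0) mod 12)} = b_{11} = 13.

13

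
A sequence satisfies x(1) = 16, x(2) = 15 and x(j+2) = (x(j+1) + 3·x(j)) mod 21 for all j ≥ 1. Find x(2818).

Computing terms: x(1) = 16, x(2) = 15, x(3) = 0, x(4) = 3, x(5) = 3, x(6) = 12, x(7) = 0, x(8) = 15, x(9) = 15, x(10) = 18, x(11) = 0, x(12) = 12, x(13) = 12, x(14) = 6, x(15) = 0, x(16) = 18, x(17) = 18, x(18) = 9, x(19) = 0, x(20) = 6, x(21) = 6, x(22) = 3, x(23) = 0, x(24) = 9, x(25) = 9, x(26) = 15, x(27) = 0.
Since (x(26), x(27)) = (x(2), x(3)) = (15, 0) (two consecutive terms determine the rest), the sequence is eventually periodic: after a pre-period of length 1 it cycles with period 24.
For j ≥ 2, x(j) depends only on (j - 2) mod 24. (2818 - 2) mod 24 = 8, so x(2818) = x(10) = 18.

18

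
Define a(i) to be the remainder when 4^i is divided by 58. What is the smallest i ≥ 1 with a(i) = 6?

a(0) = 1; a(1) = 4; a(2) = 16; a(3) = 6; a(4) = 24; a(5) = 38; a(6) = 36; a(7) = 28; a(8) = 54; a(9) = 42; a(10) = 52; a(11) = 34; a(12) = 20; a(13) = 22; a(14) = 30; a(15) = 4.
Since a(15) = a(1) = 4, the sequence is eventually periodic: after a pre-period of length 1 it cycles with period 14.
The value 6 first appears (with i ≥ 1) at a(3).

3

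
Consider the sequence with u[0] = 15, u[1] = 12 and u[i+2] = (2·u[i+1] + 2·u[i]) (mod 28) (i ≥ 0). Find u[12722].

12

Listing terms: u[0] = 15,  u[1] = 12,  u[2] = 26,  u[3] = 20,  u[4] = 8,  u[5] = 0,  u[6] = 16,  u[7] = 4,  u[8] = 12,  u[9] = 4,  u[10] = 4,  u[11] = 16,  u[12] = 12,  u[13] = 0,  u[14] = 24,  u[15] = 20,  u[16] = 4,  u[17] = 20,  u[18] = 20,  u[19] = 24,  u[20] = 4,  u[21] = 0,  u[22] = 8,  u[23] = 16,  u[24] = 20,  u[25] = 16,  u[26] = 16,  u[27] = 8,  u[28] = 20,  u[29] = 0,  u[30] = 12,  u[31] = 24,  u[32] = 16,  u[33] = 24,  u[34] = 24,  u[35] = 12,  u[36] = 16,  u[37] = 0,  u[38] = 4,  u[39] = 8,  u[40] = 24,  u[41] = 8,  u[42] = 8,  u[43] = 4,  u[44] = 24,  u[45] = 0,  u[46] = 20,  u[47] = 12,  u[48] = 8,  u[49] = 12,  u[50] = 12,  u[51] = 20,  u[52] = 8.
Since (u[51], u[52]) = (u[3], u[4]) = (20, 8) (two consecutive terms determine the rest), the sequence is eventually periodic: after a pre-period of length 3 it cycles with period 48.
For i ≥ 3, u[i] depends only on (i - 3) mod 48. (12722 - 3) mod 48 = 47, so u[12722] = u[50] = 12.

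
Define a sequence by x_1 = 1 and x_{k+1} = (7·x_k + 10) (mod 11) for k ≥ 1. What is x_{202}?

Listing terms: x_1 = 1,  x_2 = 6,  x_3 = 8,  x_4 = 0,  x_5 = 10,  x_6 = 3,  x_7 = 9,  x_8 = 7,  x_9 = 4,  x_{10} = 5,  x_{11} = 1.
The sequence repeats with period 10.
(202 - 1) mod 10 = 1, so x_{202} = x_2 = 6.

6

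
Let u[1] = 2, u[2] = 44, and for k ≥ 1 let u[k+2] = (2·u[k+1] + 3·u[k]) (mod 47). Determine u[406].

6

Computing terms: u[1] = 2,  u[2] = 44,  u[3] = 0,  u[4] = 38,  u[5] = 29,  u[6] = 31,  u[7] = 8,  u[8] = 15,  u[9] = 7,  u[10] = 12,  u[11] = 45,  u[12] = 32,  u[13] = 11,  u[14] = 24,  u[15] = 34,  u[16] = 46,  u[17] = 6,  u[18] = 9,  u[19] = 36,  u[20] = 5,  u[21] = 24,  u[22] = 16,  u[23] = 10,  u[24] = 21,  u[25] = 25,  u[26] = 19,  u[27] = 19,  u[28] = 1,  u[29] = 12,  u[30] = 27,  u[31] = 43,  u[32] = 26,  u[33] = 40,  u[34] = 17,  u[35] = 13,  u[36] = 30,  u[37] = 5,  u[38] = 6,  u[39] = 27,  u[40] = 25,  u[41] = 37,  u[42] = 8,  u[43] = 33,  u[44] = 43,  u[45] = 44,  u[46] = 29,  u[47] = 2,  u[48] = 44.
Since (u[47], u[48]) = (u[1], u[2]) = (2, 44) (two consecutive terms determine the rest), the sequence is periodic with period 46.
(406 - 1) mod 46 = 37, so u[406] = u[38] = 6.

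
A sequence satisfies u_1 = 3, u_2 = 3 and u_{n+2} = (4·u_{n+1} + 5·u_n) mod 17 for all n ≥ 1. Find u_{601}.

Listing terms: u_1 = 3; u_2 = 3; u_3 = 10; u_4 = 4; u_5 = 15; u_6 = 12; u_7 = 4; u_8 = 8; u_9 = 1; u_{10} = 10; u_{11} = 11; u_{12} = 9; u_{13} = 6; u_{14} = 1; u_{15} = 0; u_{16} = 5; u_{17} = 3; u_{18} = 3.
The sequence repeats with period 16.
So u_{601} = u_{1 + ((601-1) mod 16)} = u_9 = 1.

1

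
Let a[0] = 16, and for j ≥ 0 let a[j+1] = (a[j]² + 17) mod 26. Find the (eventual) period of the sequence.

6

Listing terms: a[0] = 16, a[1] = 13, a[2] = 4, a[3] = 7, a[4] = 14, a[5] = 5, a[6] = 16.
The sequence repeats with period 6.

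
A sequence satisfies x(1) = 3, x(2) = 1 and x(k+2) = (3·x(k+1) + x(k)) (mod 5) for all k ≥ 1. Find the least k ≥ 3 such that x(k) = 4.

4

Computing terms: x(1) = 3,  x(2) = 1,  x(3) = 1,  x(4) = 4,  x(5) = 3,  x(6) = 3,  x(7) = 2,  x(8) = 4,  x(9) = 4,  x(10) = 1,  x(11) = 2,  x(12) = 2,  x(13) = 3,  x(14) = 1.
The sequence repeats with period 12.
The value 4 first appears (with k ≥ 3) at x(4).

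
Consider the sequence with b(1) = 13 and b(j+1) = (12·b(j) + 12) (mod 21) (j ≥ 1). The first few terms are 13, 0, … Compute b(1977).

12

b(1) = 13; b(2) = 0; b(3) = 12; b(4) = 9; b(5) = 15; b(6) = 3; b(7) = 6; b(8) = 0.
Since b(8) = b(2) = 0, the sequence is eventually periodic: after a pre-period of length 1 it cycles with period 6.
For j ≥ 2, b(j) depends only on (j - 2) mod 6. (1977 - 2) mod 6 = 1, so b(1977) = b(3) = 12.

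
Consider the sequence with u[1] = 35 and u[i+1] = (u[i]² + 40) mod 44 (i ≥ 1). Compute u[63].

5

u[1] = 35, u[2] = 33, u[3] = 29, u[4] = 1, u[5] = 41, u[6] = 5, u[7] = 21, u[8] = 41.
Since u[8] = u[5] = 41, the sequence is eventually periodic: after a pre-period of length 4 it cycles with period 3.
For i ≥ 5, u[i] depends only on (i - 5) mod 3. (63 - 5) mod 3 = 1, so u[63] = u[6] = 5.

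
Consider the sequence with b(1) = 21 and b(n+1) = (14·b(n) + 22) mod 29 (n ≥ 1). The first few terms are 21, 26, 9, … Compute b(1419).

4

b(1) = 21,  b(2) = 26,  b(3) = 9,  b(4) = 3,  b(5) = 6,  b(6) = 19,  b(7) = 27,  b(8) = 23,  b(9) = 25,  b(10) = 24,  b(11) = 10,  b(12) = 17,  b(13) = 28,  b(14) = 8,  b(15) = 18,  b(16) = 13,  b(17) = 1,  b(18) = 7,  b(19) = 4,  b(20) = 20,  b(21) = 12,  b(22) = 16,  b(23) = 14,  b(24) = 15,  b(25) = 0,  b(26) = 22,  b(27) = 11,  b(28) = 2,  b(29) = 21.
The sequence repeats with period 28.
(1419 - 1) mod 28 = 18, so b(1419) = b(19) = 4.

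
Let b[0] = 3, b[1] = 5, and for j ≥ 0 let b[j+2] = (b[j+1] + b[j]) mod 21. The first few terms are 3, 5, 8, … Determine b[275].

13

We have b[0] = 3; b[1] = 5; b[2] = 8; b[3] = 13; b[4] = 0; b[5] = 13; b[6] = 13; b[7] = 5; b[8] = 18; b[9] = 2; b[10] = 20; b[11] = 1; b[12] = 0; b[13] = 1; b[14] = 1; b[15] = 2; b[16] = 3; b[17] = 5.
The sequence repeats with period 16.
(275 - 0) mod 16 = 3, so b[275] = b[3] = 13.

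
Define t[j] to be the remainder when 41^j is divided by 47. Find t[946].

28

Listing terms: t[1] = 41,  t[2] = 36,  t[3] = 19,  t[4] = 27,  t[5] = 26,  t[6] = 32,  t[7] = 43,  t[8] = 24,  t[9] = 44,  t[10] = 18,  t[11] = 33,  t[12] = 37,  t[13] = 13,  t[14] = 16,  t[15] = 45,  t[16] = 12,  t[17] = 22,  t[18] = 9,  t[19] = 40,  t[20] = 42,  t[21] = 30,  t[22] = 8,  t[23] = 46,  t[24] = 6,  t[25] = 11,  t[26] = 28,  t[27] = 20,  t[28] = 21,  t[29] = 15,  t[30] = 4,  t[31] = 23,  t[32] = 3,  t[33] = 29,  t[34] = 14,  t[35] = 10,  t[36] = 34,  t[37] = 31,  t[38] = 2,  t[39] = 35,  t[40] = 25,  t[41] = 38,  t[42] = 7,  t[43] = 5,  t[44] = 17,  t[45] = 39,  t[46] = 1,  t[47] = 41.
Since t[47] = t[1] = 41, the sequence is periodic with period 46.
So t[946] = t[1 + ((946-1) mod 46)] = t[26] = 28.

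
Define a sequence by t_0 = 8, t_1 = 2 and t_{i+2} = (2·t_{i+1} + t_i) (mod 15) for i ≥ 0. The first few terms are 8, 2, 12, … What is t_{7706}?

12

Listing terms: t_0 = 8, t_1 = 2, t_2 = 12, t_3 = 11, t_4 = 4, t_5 = 4, t_6 = 12, t_7 = 13, t_8 = 8, t_9 = 14, t_{10} = 6, t_{11} = 11, t_{12} = 13, t_{13} = 7, t_{14} = 12, t_{15} = 1, t_{16} = 14, t_{17} = 14, t_{18} = 12, t_{19} = 8, t_{20} = 13, t_{21} = 4, t_{22} = 6, t_{23} = 1, t_{24} = 8, t_{25} = 2.
The sequence repeats with period 24.
(7706 - 0) mod 24 = 2, so t_{7706} = t_2 = 12.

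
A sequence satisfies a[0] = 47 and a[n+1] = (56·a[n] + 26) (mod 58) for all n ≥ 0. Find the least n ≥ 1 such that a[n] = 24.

21

We have a[0] = 47; a[1] = 48; a[2] = 46; a[3] = 50; a[4] = 42; a[5] = 0; a[6] = 26; a[7] = 32; a[8] = 20; a[9] = 44; a[10] = 54; a[11] = 34; a[12] = 16; a[13] = 52; a[14] = 38; a[15] = 8; a[16] = 10; a[17] = 6; a[18] = 14; a[19] = 56; a[20] = 30; a[21] = 24; a[22] = 36; a[23] = 12; a[24] = 2; a[25] = 22; a[26] = 40; a[27] = 4; a[28] = 18; a[29] = 48.
Since a[29] = a[1] = 48, the sequence is eventually periodic: after a pre-period of length 1 it cycles with period 28.
The value 24 first appears (with n ≥ 1) at a[21].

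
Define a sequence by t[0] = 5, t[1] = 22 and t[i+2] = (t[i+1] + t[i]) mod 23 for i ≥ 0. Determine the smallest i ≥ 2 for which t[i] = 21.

Listing terms: t[0] = 5, t[1] = 22, t[2] = 4, t[3] = 3, t[4] = 7, t[5] = 10, t[6] = 17, t[7] = 4, t[8] = 21, t[9] = 2, t[10] = 0, t[11] = 2, t[12] = 2, t[13] = 4, t[14] = 6, t[15] = 10, t[16] = 16, t[17] = 3, t[18] = 19, t[19] = 22, t[20] = 18, t[21] = 17, t[22] = 12, t[23] = 6, t[24] = 18, t[25] = 1, t[26] = 19, t[27] = 20, t[28] = 16, t[29] = 13, t[30] = 6, t[31] = 19, t[32] = 2, t[33] = 21, t[34] = 0, t[35] = 21, t[36] = 21, t[37] = 19, t[38] = 17, t[39] = 13, t[40] = 7, t[41] = 20, t[42] = 4, t[43] = 1, t[44] = 5, t[45] = 6, t[46] = 11, t[47] = 17, t[48] = 5, t[49] = 22.
Since (t[48], t[49]) = (t[0], t[1]) = (5, 22) (two consecutive terms determine the rest), the sequence is periodic with period 48.
The value 21 first appears (with i ≥ 2) at t[8].

8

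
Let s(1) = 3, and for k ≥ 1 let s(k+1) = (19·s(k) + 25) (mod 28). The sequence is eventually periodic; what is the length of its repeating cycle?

6

s(1) = 3,  s(2) = 26,  s(3) = 15,  s(4) = 2,  s(5) = 7,  s(6) = 18,  s(7) = 3.
The sequence repeats with period 6.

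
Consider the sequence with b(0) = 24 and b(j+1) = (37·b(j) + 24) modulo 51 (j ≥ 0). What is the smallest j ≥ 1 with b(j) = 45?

1

Listing terms: b(0) = 24; b(1) = 45; b(2) = 6; b(3) = 42; b(4) = 48; b(5) = 15; b(6) = 18; b(7) = 27; b(8) = 3; b(9) = 33; b(10) = 21; b(11) = 36; b(12) = 30; b(13) = 12; b(14) = 9; b(15) = 0; b(16) = 24.
The sequence repeats with period 16.
The value 45 first appears (with j ≥ 1) at b(1).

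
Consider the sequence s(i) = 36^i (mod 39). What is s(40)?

Computing terms: s(1) = 36,  s(2) = 9,  s(3) = 12,  s(4) = 3,  s(5) = 30,  s(6) = 27,  s(7) = 36.
The sequence repeats with period 6.
So s(40) = s(1 + ((40-1) mod 6)) = s(4) = 3.

3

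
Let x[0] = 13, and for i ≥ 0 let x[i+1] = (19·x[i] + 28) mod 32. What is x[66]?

x[0] = 13; x[1] = 19; x[2] = 5; x[3] = 27; x[4] = 29; x[5] = 3; x[6] = 21; x[7] = 11; x[8] = 13.
The sequence repeats with period 8.
So x[66] = x[0 + ((66-0) mod 8)] = x[2] = 5.

5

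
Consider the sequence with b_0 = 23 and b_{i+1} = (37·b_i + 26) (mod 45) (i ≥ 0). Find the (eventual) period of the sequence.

We have b_0 = 23, b_1 = 22, b_2 = 30, b_3 = 11, b_4 = 28, b_5 = 27, b_6 = 35, b_7 = 16, b_8 = 33, b_9 = 32, b_{10} = 40, b_{11} = 21, b_{12} = 38, b_{13} = 37, b_{14} = 0, b_{15} = 26, b_{16} = 43, b_{17} = 42, b_{18} = 5, b_{19} = 31, b_{20} = 3, b_{21} = 2, b_{22} = 10, b_{23} = 36, b_{24} = 8, b_{25} = 7, b_{26} = 15, b_{27} = 41, b_{28} = 13, b_{29} = 12, b_{30} = 20, b_{31} = 1, b_{32} = 18, b_{33} = 17, b_{34} = 25, b_{35} = 6, b_{36} = 23.
Since b_{36} = b_0 = 23, the sequence is periodic with period 36.

36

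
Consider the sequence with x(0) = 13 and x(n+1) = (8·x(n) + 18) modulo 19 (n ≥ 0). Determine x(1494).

Listing terms: x(0) = 13, x(1) = 8, x(2) = 6, x(3) = 9, x(4) = 14, x(5) = 16, x(6) = 13.
The sequence repeats with period 6.
So x(1494) = x(0 + ((1494-0) mod 6)) = x(0) = 13.

13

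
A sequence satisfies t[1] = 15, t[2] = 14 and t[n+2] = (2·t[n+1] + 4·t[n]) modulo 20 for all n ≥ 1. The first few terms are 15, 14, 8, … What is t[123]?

Computing terms: t[1] = 15,  t[2] = 14,  t[3] = 8,  t[4] = 12,  t[5] = 16,  t[6] = 0,  t[7] = 4,  t[8] = 8,  t[9] = 12.
Since (t[8], t[9]) = (t[3], t[4]) = (8, 12) (two consecutive terms determine the rest), the sequence is eventually periodic: after a pre-period of length 2 it cycles with period 5.
For n ≥ 3, t[n] depends only on (n - 3) mod 5. (123 - 3) mod 5 = 0, so t[123] = t[3] = 8.

8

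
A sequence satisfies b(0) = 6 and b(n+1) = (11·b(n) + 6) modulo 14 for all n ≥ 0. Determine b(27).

6

Listing terms: b(0) = 6,  b(1) = 2,  b(2) = 0,  b(3) = 6.
Since b(3) = b(0) = 6, the sequence is periodic with period 3.
So b(27) = b(0 + ((27-0) mod 3)) = b(0) = 6.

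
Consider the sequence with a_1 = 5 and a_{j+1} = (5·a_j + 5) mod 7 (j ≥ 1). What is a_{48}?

0

a_1 = 5,  a_2 = 2,  a_3 = 1,  a_4 = 3,  a_5 = 6,  a_6 = 0,  a_7 = 5.
The sequence repeats with period 6.
So a_{48} = a_{1 + ((48-1) mod 6)} = a_6 = 0.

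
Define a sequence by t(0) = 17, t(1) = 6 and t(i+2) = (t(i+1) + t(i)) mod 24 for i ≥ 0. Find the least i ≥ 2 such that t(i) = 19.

Listing terms: t(0) = 17,  t(1) = 6,  t(2) = 23,  t(3) = 5,  t(4) = 4,  t(5) = 9,  t(6) = 13,  t(7) = 22,  t(8) = 11,  t(9) = 9,  t(10) = 20,  t(11) = 5,  t(12) = 1,  t(13) = 6,  t(14) = 7,  t(15) = 13,  t(16) = 20,  t(17) = 9,  t(18) = 5,  t(19) = 14,  t(20) = 19,  t(21) = 9,  t(22) = 4,  t(23) = 13,  t(24) = 17,  t(25) = 6.
The sequence repeats with period 24.
The value 19 first appears (with i ≥ 2) at t(20).

20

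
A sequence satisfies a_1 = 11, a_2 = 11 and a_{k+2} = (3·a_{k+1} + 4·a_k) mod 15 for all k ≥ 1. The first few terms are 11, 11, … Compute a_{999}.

Computing terms: a_1 = 11; a_2 = 11; a_3 = 2; a_4 = 5; a_5 = 8; a_6 = 14; a_7 = 14; a_8 = 8; a_9 = 5; a_{10} = 2; a_{11} = 11; a_{12} = 11.
Since (a_{11}, a_{12}) = (a_1, a_2) = (11, 11) (two consecutive terms determine the rest), the sequence is periodic with period 10.
So a_{999} = a_{1 + ((999-1) mod 10)} = a_9 = 5.

5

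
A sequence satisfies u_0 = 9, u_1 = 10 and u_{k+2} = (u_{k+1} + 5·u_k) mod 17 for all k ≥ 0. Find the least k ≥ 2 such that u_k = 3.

We have u_0 = 9, u_1 = 10, u_2 = 4, u_3 = 3, u_4 = 6, u_5 = 4, u_6 = 0, u_7 = 3, u_8 = 3, u_9 = 1, u_{10} = 16, u_{11} = 4, u_{12} = 16, u_{13} = 2, u_{14} = 14, u_{15} = 7, u_{16} = 9, u_{17} = 10.
The sequence repeats with period 16.
The value 3 first appears (with k ≥ 2) at u_3.

3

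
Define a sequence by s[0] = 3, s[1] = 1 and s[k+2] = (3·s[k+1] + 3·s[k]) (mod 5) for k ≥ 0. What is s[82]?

Listing terms: s[0] = 3; s[1] = 1; s[2] = 2; s[3] = 4; s[4] = 3; s[5] = 1.
The sequence repeats with period 4.
(82 - 0) mod 4 = 2, so s[82] = s[2] = 2.

2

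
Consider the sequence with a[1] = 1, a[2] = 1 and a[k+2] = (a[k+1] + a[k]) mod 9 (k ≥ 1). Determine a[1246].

Listing terms: a[1] = 1, a[2] = 1, a[3] = 2, a[4] = 3, a[5] = 5, a[6] = 8, a[7] = 4, a[8] = 3, a[9] = 7, a[10] = 1, a[11] = 8, a[12] = 0, a[13] = 8, a[14] = 8, a[15] = 7, a[16] = 6, a[17] = 4, a[18] = 1, a[19] = 5, a[20] = 6, a[21] = 2, a[22] = 8, a[23] = 1, a[24] = 0, a[25] = 1, a[26] = 1.
The sequence repeats with period 24.
(1246 - 1) mod 24 = 21, so a[1246] = a[22] = 8.

8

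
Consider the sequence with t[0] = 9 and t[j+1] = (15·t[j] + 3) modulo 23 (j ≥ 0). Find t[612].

t[0] = 9,  t[1] = 0,  t[2] = 3,  t[3] = 2,  t[4] = 10,  t[5] = 15,  t[6] = 21,  t[7] = 19,  t[8] = 12,  t[9] = 22,  t[10] = 11,  t[11] = 7,  t[12] = 16,  t[13] = 13,  t[14] = 14,  t[15] = 6,  t[16] = 1,  t[17] = 18,  t[18] = 20,  t[19] = 4,  t[20] = 17,  t[21] = 5,  t[22] = 9.
Since t[22] = t[0] = 9, the sequence is periodic with period 22.
So t[612] = t[0 + ((612-0) mod 22)] = t[18] = 20.

20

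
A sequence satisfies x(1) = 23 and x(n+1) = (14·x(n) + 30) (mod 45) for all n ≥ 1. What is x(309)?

Listing terms: x(1) = 23, x(2) = 37, x(3) = 8, x(4) = 7, x(5) = 38, x(6) = 22, x(7) = 23.
Since x(7) = x(1) = 23, the sequence is periodic with period 6.
(309 - 1) mod 6 = 2, so x(309) = x(3) = 8.

8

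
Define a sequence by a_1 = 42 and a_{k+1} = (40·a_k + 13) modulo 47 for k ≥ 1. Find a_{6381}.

41

We have a_1 = 42, a_2 = 1, a_3 = 6, a_4 = 18, a_5 = 28, a_6 = 5, a_7 = 25, a_8 = 26, a_9 = 19, a_{10} = 21, a_{11} = 7, a_{12} = 11, a_{13} = 30, a_{14} = 38, a_{15} = 29, a_{16} = 45, a_{17} = 27, a_{18} = 12, a_{19} = 23, a_{20} = 40, a_{21} = 15, a_{22} = 2, a_{23} = 46, a_{24} = 20, a_{25} = 14, a_{26} = 9, a_{27} = 44, a_{28} = 34, a_{29} = 10, a_{30} = 37, a_{31} = 36, a_{32} = 43, a_{33} = 41, a_{34} = 8, a_{35} = 4, a_{36} = 32, a_{37} = 24, a_{38} = 33, a_{39} = 17, a_{40} = 35, a_{41} = 3, a_{42} = 39, a_{43} = 22, a_{44} = 0, a_{45} = 13, a_{46} = 16, a_{47} = 42.
The sequence repeats with period 46.
(6381 - 1) mod 46 = 32, so a_{6381} = a_{33} = 41.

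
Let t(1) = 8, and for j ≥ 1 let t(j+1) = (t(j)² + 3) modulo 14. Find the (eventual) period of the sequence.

6

Computing terms: t(1) = 8, t(2) = 11, t(3) = 12, t(4) = 7, t(5) = 10, t(6) = 5, t(7) = 0, t(8) = 3, t(9) = 12.
Since t(9) = t(3) = 12, the sequence is eventually periodic: after a pre-period of length 2 it cycles with period 6.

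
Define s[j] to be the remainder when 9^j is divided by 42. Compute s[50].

39

Listing terms: s[0] = 1; s[1] = 9; s[2] = 39; s[3] = 15; s[4] = 9.
Since s[4] = s[1] = 9, the sequence is eventually periodic: after a pre-period of length 1 it cycles with period 3.
For j ≥ 1, s[j] depends only on (j - 1) mod 3. (50 - 1) mod 3 = 1, so s[50] = s[2] = 39.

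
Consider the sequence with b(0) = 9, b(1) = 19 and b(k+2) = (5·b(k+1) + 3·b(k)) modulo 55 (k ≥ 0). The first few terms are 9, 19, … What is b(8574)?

We have b(0) = 9, b(1) = 19, b(2) = 12, b(3) = 7, b(4) = 16, b(5) = 46, b(6) = 3, b(7) = 43, b(8) = 4, b(9) = 39, b(10) = 42, b(11) = 52, b(12) = 1, b(13) = 51, b(14) = 38, b(15) = 13, b(16) = 14, b(17) = 54, b(18) = 37, b(19) = 17, b(20) = 31, b(21) = 41, b(22) = 23, b(23) = 18, b(24) = 49, b(25) = 24, b(26) = 47, b(27) = 32, b(28) = 26, b(29) = 6, b(30) = 53, b(31) = 8, b(32) = 34, b(33) = 29, b(34) = 27, b(35) = 2, b(36) = 36, b(37) = 21, b(38) = 48, b(39) = 28, b(40) = 9, b(41) = 19.
Since (b(40), b(41)) = (b(0), b(1)) = (9, 19) (two consecutive terms determine the rest), the sequence is periodic with period 40.
(8574 - 0) mod 40 = 14, so b(8574) = b(14) = 38.

38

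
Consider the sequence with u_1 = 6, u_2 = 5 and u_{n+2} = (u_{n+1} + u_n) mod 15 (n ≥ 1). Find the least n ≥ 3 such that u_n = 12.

5

u_1 = 6; u_2 = 5; u_3 = 11; u_4 = 1; u_5 = 12; u_6 = 13; u_7 = 10; u_8 = 8; u_9 = 3; u_{10} = 11; u_{11} = 14; u_{12} = 10; u_{13} = 9; u_{14} = 4; u_{15} = 13; u_{16} = 2; u_{17} = 0; u_{18} = 2; u_{19} = 2; u_{20} = 4; u_{21} = 6; u_{22} = 10; u_{23} = 1; u_{24} = 11; u_{25} = 12; u_{26} = 8; u_{27} = 5; u_{28} = 13; u_{29} = 3; u_{30} = 1; u_{31} = 4; u_{32} = 5; u_{33} = 9; u_{34} = 14; u_{35} = 8; u_{36} = 7; u_{37} = 0; u_{38} = 7; u_{39} = 7; u_{40} = 14; u_{41} = 6; u_{42} = 5.
The sequence repeats with period 40.
The value 12 first appears (with n ≥ 3) at u_5.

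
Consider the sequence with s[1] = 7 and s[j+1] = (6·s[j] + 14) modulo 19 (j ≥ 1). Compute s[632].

18

We have s[1] = 7, s[2] = 18, s[3] = 8, s[4] = 5, s[5] = 6, s[6] = 12, s[7] = 10, s[8] = 17, s[9] = 2, s[10] = 7.
The sequence repeats with period 9.
So s[632] = s[1 + ((632-1) mod 9)] = s[2] = 18.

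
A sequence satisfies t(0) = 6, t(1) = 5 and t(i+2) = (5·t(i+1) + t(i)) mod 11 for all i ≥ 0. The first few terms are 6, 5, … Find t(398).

t(0) = 6; t(1) = 5; t(2) = 9; t(3) = 6; t(4) = 6; t(5) = 3; t(6) = 10; t(7) = 9; t(8) = 0; t(9) = 9; t(10) = 1; t(11) = 3; t(12) = 5; t(13) = 6; t(14) = 2; t(15) = 5; t(16) = 5; t(17) = 8; t(18) = 1; t(19) = 2; t(20) = 0; t(21) = 2; t(22) = 10; t(23) = 8; t(24) = 6; t(25) = 5.
The sequence repeats with period 24.
So t(398) = t(0 + ((398-0) mod 24)) = t(14) = 2.

2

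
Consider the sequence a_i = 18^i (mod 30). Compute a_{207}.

12

Listing terms: a_0 = 1; a_1 = 18; a_2 = 24; a_3 = 12; a_4 = 6; a_5 = 18.
Since a_5 = a_1 = 18, the sequence is eventually periodic: after a pre-period of length 1 it cycles with period 4.
For i ≥ 1, a_i depends only on (i - 1) mod 4. (207 - 1) mod 4 = 2, so a_{207} = a_3 = 12.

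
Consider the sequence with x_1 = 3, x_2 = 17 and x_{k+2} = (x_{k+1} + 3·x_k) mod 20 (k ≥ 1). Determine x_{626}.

17

We have x_1 = 3; x_2 = 17; x_3 = 6; x_4 = 17; x_5 = 15; x_6 = 6; x_7 = 11; x_8 = 9; x_9 = 2; x_{10} = 9; x_{11} = 15; x_{12} = 2; x_{13} = 7; x_{14} = 13; x_{15} = 14; x_{16} = 13; x_{17} = 15; x_{18} = 14; x_{19} = 19; x_{20} = 1; x_{21} = 18; x_{22} = 1; x_{23} = 15; x_{24} = 18; x_{25} = 3; x_{26} = 17.
Since (x_{25}, x_{26}) = (x_1, x_2) = (3, 17) (two consecutive terms determine the rest), the sequence is periodic with period 24.
(626 - 1) mod 24 = 1, so x_{626} = x_2 = 17.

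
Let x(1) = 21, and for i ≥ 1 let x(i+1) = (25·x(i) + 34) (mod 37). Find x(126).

35

We have x(1) = 21,  x(2) = 4,  x(3) = 23,  x(4) = 17,  x(5) = 15,  x(6) = 2,  x(7) = 10,  x(8) = 25,  x(9) = 30,  x(10) = 7,  x(11) = 24,  x(12) = 5,  x(13) = 11,  x(14) = 13,  x(15) = 26,  x(16) = 18,  x(17) = 3,  x(18) = 35,  x(19) = 21.
Since x(19) = x(1) = 21, the sequence is periodic with period 18.
So x(126) = x(1 + ((126-1) mod 18)) = x(18) = 35.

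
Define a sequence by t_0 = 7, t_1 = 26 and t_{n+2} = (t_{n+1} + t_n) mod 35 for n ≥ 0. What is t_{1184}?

7

t_0 = 7,  t_1 = 26,  t_2 = 33,  t_3 = 24,  t_4 = 22,  t_5 = 11,  t_6 = 33,  t_7 = 9,  t_8 = 7,  t_9 = 16,  t_{10} = 23,  t_{11} = 4,  t_{12} = 27,  t_{13} = 31,  t_{14} = 23,  t_{15} = 19,  t_{16} = 7,  t_{17} = 26.
The sequence repeats with period 16.
So t_{1184} = t_{0 + ((1184-0) mod 16)} = t_0 = 7.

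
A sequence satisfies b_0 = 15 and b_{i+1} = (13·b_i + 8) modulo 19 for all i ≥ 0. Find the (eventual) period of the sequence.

18

We have b_0 = 15, b_1 = 13, b_2 = 6, b_3 = 10, b_4 = 5, b_5 = 16, b_6 = 7, b_7 = 4, b_8 = 3, b_9 = 9, b_{10} = 11, b_{11} = 18, b_{12} = 14, b_{13} = 0, b_{14} = 8, b_{15} = 17, b_{16} = 1, b_{17} = 2, b_{18} = 15.
Since b_{18} = b_0 = 15, the sequence is periodic with period 18.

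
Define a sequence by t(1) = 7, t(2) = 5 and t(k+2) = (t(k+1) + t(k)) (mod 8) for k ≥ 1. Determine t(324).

6

Computing terms: t(1) = 7; t(2) = 5; t(3) = 4; t(4) = 1; t(5) = 5; t(6) = 6; t(7) = 3; t(8) = 1; t(9) = 4; t(10) = 5; t(11) = 1; t(12) = 6; t(13) = 7; t(14) = 5.
Since (t(13), t(14)) = (t(1), t(2)) = (7, 5) (two consecutive terms determine the rest), the sequence is periodic with period 12.
So t(324) = t(1 + ((324-1) mod 12)) = t(12) = 6.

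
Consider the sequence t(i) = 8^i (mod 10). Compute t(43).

Computing terms: t(1) = 8,  t(2) = 4,  t(3) = 2,  t(4) = 6,  t(5) = 8.
The sequence repeats with period 4.
So t(43) = t(1 + ((43-1) mod 4)) = t(3) = 2.

2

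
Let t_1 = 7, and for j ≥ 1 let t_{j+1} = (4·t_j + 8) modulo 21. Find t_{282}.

5

We have t_1 = 7, t_2 = 15, t_3 = 5, t_4 = 7.
The sequence repeats with period 3.
(282 - 1) mod 3 = 2, so t_{282} = t_3 = 5.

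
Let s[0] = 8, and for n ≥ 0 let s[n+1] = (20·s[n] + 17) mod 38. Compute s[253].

We have s[0] = 8, s[1] = 25, s[2] = 23, s[3] = 21, s[4] = 19, s[5] = 17, s[6] = 15, s[7] = 13, s[8] = 11, s[9] = 9, s[10] = 7, s[11] = 5, s[12] = 3, s[13] = 1, s[14] = 37, s[15] = 35, s[16] = 33, s[17] = 31, s[18] = 29, s[19] = 27, s[20] = 25.
Since s[20] = s[1] = 25, the sequence is eventually periodic: after a pre-period of length 1 it cycles with period 19.
For n ≥ 1, s[n] depends only on (n - 1) mod 19. (253 - 1) mod 19 = 5, so s[253] = s[6] = 15.

15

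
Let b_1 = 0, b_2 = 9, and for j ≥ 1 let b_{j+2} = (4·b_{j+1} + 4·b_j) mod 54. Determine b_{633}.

Computing terms: b_1 = 0,  b_2 = 9,  b_3 = 36,  b_4 = 18,  b_5 = 0,  b_6 = 18,  b_7 = 18,  b_8 = 36,  b_9 = 0,  b_{10} = 36,  b_{11} = 36,  b_{12} = 18.
Since (b_{11}, b_{12}) = (b_3, b_4) = (36, 18) (two consecutive terms determine the rest), the sequence is eventually periodic: after a pre-period of length 2 it cycles with period 8.
For j ≥ 3, b_j depends only on (j - 3) mod 8. (633 - 3) mod 8 = 6, so b_{633} = b_9 = 0.

0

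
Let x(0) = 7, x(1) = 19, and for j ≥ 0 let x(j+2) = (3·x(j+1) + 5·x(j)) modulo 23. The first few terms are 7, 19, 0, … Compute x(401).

We have x(0) = 7, x(1) = 19, x(2) = 0, x(3) = 3, x(4) = 9, x(5) = 19, x(6) = 10, x(7) = 10, x(8) = 11, x(9) = 14, x(10) = 5, x(11) = 16, x(12) = 4, x(13) = 0, x(14) = 20, x(15) = 14, x(16) = 4, x(17) = 13, x(18) = 13, x(19) = 12, x(20) = 9, x(21) = 18, x(22) = 7, x(23) = 19.
Since (x(22), x(23)) = (x(0), x(1)) = (7, 19) (two consecutive terms determine the rest), the sequence is periodic with period 22.
So x(401) = x(0 + ((401-0) mod 22)) = x(5) = 19.

19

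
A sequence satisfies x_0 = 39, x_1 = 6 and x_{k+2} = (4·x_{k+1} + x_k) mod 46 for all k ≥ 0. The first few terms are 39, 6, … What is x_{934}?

Computing terms: x_0 = 39,  x_1 = 6,  x_2 = 17,  x_3 = 28,  x_4 = 37,  x_5 = 38,  x_6 = 5,  x_7 = 12,  x_8 = 7,  x_9 = 40,  x_{10} = 29,  x_{11} = 18,  x_{12} = 9,  x_{13} = 8,  x_{14} = 41,  x_{15} = 34,  x_{16} = 39,  x_{17} = 6.
The sequence repeats with period 16.
(934 - 0) mod 16 = 6, so x_{934} = x_6 = 5.

5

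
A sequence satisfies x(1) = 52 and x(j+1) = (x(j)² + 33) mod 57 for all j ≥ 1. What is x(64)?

49

x(1) = 52, x(2) = 1, x(3) = 34, x(4) = 49, x(5) = 40, x(6) = 37, x(7) = 34.
Since x(7) = x(3) = 34, the sequence is eventually periodic: after a pre-period of length 2 it cycles with period 4.
For j ≥ 3, x(j) depends only on (j - 3) mod 4. (64 - 3) mod 4 = 1, so x(64) = x(4) = 49.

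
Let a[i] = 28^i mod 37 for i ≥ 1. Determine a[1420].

a[1] = 28; a[2] = 7; a[3] = 11; a[4] = 12; a[5] = 3; a[6] = 10; a[7] = 21; a[8] = 33; a[9] = 36; a[10] = 9; a[11] = 30; a[12] = 26; a[13] = 25; a[14] = 34; a[15] = 27; a[16] = 16; a[17] = 4; a[18] = 1; a[19] = 28.
Since a[19] = a[1] = 28, the sequence is periodic with period 18.
So a[1420] = a[1 + ((1420-1) mod 18)] = a[16] = 16.

16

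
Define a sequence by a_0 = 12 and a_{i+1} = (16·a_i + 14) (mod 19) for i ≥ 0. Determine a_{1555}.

We have a_0 = 12; a_1 = 16; a_2 = 4; a_3 = 2; a_4 = 8; a_5 = 9; a_6 = 6; a_7 = 15; a_8 = 7; a_9 = 12.
The sequence repeats with period 9.
So a_{1555} = a_{0 + ((1555-0) mod 9)} = a_7 = 15.

15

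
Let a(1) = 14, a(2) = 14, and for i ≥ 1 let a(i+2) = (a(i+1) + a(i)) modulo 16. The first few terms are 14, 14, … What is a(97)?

a(1) = 14, a(2) = 14, a(3) = 12, a(4) = 10, a(5) = 6, a(6) = 0, a(7) = 6, a(8) = 6, a(9) = 12, a(10) = 2, a(11) = 14, a(12) = 0, a(13) = 14, a(14) = 14.
The sequence repeats with period 12.
(97 - 1) mod 12 = 0, so a(97) = a(1) = 14.

14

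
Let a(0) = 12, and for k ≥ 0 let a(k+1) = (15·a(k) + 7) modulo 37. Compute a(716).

5

Computing terms: a(0) = 12, a(1) = 2, a(2) = 0, a(3) = 7, a(4) = 1, a(5) = 22, a(6) = 4, a(7) = 30, a(8) = 13, a(9) = 17, a(10) = 3, a(11) = 15, a(12) = 10, a(13) = 9, a(14) = 31, a(15) = 28, a(16) = 20, a(17) = 11, a(18) = 24, a(19) = 34, a(20) = 36, a(21) = 29, a(22) = 35, a(23) = 14, a(24) = 32, a(25) = 6, a(26) = 23, a(27) = 19, a(28) = 33, a(29) = 21, a(30) = 26, a(31) = 27, a(32) = 5, a(33) = 8, a(34) = 16, a(35) = 25, a(36) = 12.
Since a(36) = a(0) = 12, the sequence is periodic with period 36.
(716 - 0) mod 36 = 32, so a(716) = a(32) = 5.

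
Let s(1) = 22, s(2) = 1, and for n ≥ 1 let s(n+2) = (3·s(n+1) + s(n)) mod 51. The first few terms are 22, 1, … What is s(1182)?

s(1) = 22, s(2) = 1, s(3) = 25, s(4) = 25, s(5) = 49, s(6) = 19, s(7) = 4, s(8) = 31, s(9) = 46, s(10) = 16, s(11) = 43, s(12) = 43, s(13) = 19, s(14) = 49, s(15) = 13, s(16) = 37, s(17) = 22, s(18) = 1.
Since (s(17), s(18)) = (s(1), s(2)) = (22, 1) (two consecutive terms determine the rest), the sequence is periodic with period 16.
(1182 - 1) mod 16 = 13, so s(1182) = s(14) = 49.

49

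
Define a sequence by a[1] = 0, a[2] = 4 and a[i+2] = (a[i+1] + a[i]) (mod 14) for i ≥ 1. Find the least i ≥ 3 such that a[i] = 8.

We have a[1] = 0; a[2] = 4; a[3] = 4; a[4] = 8; a[5] = 12; a[6] = 6; a[7] = 4; a[8] = 10; a[9] = 0; a[10] = 10; a[11] = 10; a[12] = 6; a[13] = 2; a[14] = 8; a[15] = 10; a[16] = 4; a[17] = 0; a[18] = 4.
Since (a[17], a[18]) = (a[1], a[2]) = (0, 4) (two consecutive terms determine the rest), the sequence is periodic with period 16.
The value 8 first appears (with i ≥ 3) at a[4].

4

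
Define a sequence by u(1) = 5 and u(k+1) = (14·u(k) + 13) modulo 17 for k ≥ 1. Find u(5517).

6

Listing terms: u(1) = 5, u(2) = 15, u(3) = 2, u(4) = 7, u(5) = 9, u(6) = 3, u(7) = 4, u(8) = 1, u(9) = 10, u(10) = 0, u(11) = 13, u(12) = 8, u(13) = 6, u(14) = 12, u(15) = 11, u(16) = 14, u(17) = 5.
The sequence repeats with period 16.
So u(5517) = u(1 + ((5517-1) mod 16)) = u(13) = 6.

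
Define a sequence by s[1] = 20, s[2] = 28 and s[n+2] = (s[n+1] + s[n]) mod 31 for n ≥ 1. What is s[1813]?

15

Listing terms: s[1] = 20; s[2] = 28; s[3] = 17; s[4] = 14; s[5] = 0; s[6] = 14; s[7] = 14; s[8] = 28; s[9] = 11; s[10] = 8; s[11] = 19; s[12] = 27; s[13] = 15; s[14] = 11; s[15] = 26; s[16] = 6; s[17] = 1; s[18] = 7; s[19] = 8; s[20] = 15; s[21] = 23; s[22] = 7; s[23] = 30; s[24] = 6; s[25] = 5; s[26] = 11; s[27] = 16; s[28] = 27; s[29] = 12; s[30] = 8; s[31] = 20; s[32] = 28.
Since (s[31], s[32]) = (s[1], s[2]) = (20, 28) (two consecutive terms determine the rest), the sequence is periodic with period 30.
So s[1813] = s[1 + ((1813-1) mod 30)] = s[13] = 15.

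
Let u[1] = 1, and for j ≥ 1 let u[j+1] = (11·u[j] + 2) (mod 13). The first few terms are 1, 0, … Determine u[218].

Computing terms: u[1] = 1; u[2] = 0; u[3] = 2; u[4] = 11; u[5] = 6; u[6] = 3; u[7] = 9; u[8] = 10; u[9] = 8; u[10] = 12; u[11] = 4; u[12] = 7; u[13] = 1.
The sequence repeats with period 12.
So u[218] = u[1 + ((218-1) mod 12)] = u[2] = 0.

0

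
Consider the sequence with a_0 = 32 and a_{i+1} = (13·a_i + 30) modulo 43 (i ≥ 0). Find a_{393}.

1

a_0 = 32, a_1 = 16, a_2 = 23, a_3 = 28, a_4 = 7, a_5 = 35, a_6 = 12, a_7 = 14, a_8 = 40, a_9 = 34, a_{10} = 42, a_{11} = 17, a_{12} = 36, a_{13} = 25, a_{14} = 11, a_{15} = 1, a_{16} = 0, a_{17} = 30, a_{18} = 33, a_{19} = 29, a_{20} = 20, a_{21} = 32.
Since a_{21} = a_0 = 32, the sequence is periodic with period 21.
So a_{393} = a_{0 + ((393-0) mod 21)} = a_{15} = 1.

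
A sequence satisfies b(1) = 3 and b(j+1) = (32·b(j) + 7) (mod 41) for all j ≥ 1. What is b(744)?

5

Computing terms: b(1) = 3, b(2) = 21, b(3) = 23, b(4) = 5, b(5) = 3.
Since b(5) = b(1) = 3, the sequence is periodic with period 4.
(744 - 1) mod 4 = 3, so b(744) = b(4) = 5.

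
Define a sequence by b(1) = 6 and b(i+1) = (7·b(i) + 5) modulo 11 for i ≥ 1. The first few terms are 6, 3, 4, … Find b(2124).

0

b(1) = 6; b(2) = 3; b(3) = 4; b(4) = 0; b(5) = 5; b(6) = 7; b(7) = 10; b(8) = 9; b(9) = 2; b(10) = 8; b(11) = 6.
Since b(11) = b(1) = 6, the sequence is periodic with period 10.
(2124 - 1) mod 10 = 3, so b(2124) = b(4) = 0.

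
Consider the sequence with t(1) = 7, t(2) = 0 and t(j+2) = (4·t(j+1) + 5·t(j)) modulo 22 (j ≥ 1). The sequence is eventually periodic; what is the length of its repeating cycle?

10

Listing terms: t(1) = 7, t(2) = 0, t(3) = 13, t(4) = 8, t(5) = 9, t(6) = 10, t(7) = 19, t(8) = 16, t(9) = 5, t(10) = 12, t(11) = 7, t(12) = 0.
Since (t(11), t(12)) = (t(1), t(2)) = (7, 0) (two consecutive terms determine the rest), the sequence is periodic with period 10.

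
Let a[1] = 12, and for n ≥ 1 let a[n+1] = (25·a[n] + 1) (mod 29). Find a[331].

11

Listing terms: a[1] = 12, a[2] = 11, a[3] = 15, a[4] = 28, a[5] = 5, a[6] = 10, a[7] = 19, a[8] = 12.
The sequence repeats with period 7.
(331 - 1) mod 7 = 1, so a[331] = a[2] = 11.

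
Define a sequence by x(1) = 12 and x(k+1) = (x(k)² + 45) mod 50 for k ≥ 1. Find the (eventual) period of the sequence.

4

Computing terms: x(1) = 12,  x(2) = 39,  x(3) = 16,  x(4) = 1,  x(5) = 46,  x(6) = 11,  x(7) = 16.
Since x(7) = x(3) = 16, the sequence is eventually periodic: after a pre-period of length 2 it cycles with period 4.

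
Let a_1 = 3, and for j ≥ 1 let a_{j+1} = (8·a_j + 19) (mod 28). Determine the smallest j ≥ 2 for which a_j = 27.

Computing terms: a_1 = 3, a_2 = 15, a_3 = 27, a_4 = 11, a_5 = 23, a_6 = 7, a_7 = 19, a_8 = 3.
Since a_8 = a_1 = 3, the sequence is periodic with period 7.
The value 27 first appears (with j ≥ 2) at a_3.

3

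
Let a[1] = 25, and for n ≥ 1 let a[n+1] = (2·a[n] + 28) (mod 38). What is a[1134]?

Computing terms: a[1] = 25,  a[2] = 2,  a[3] = 32,  a[4] = 16,  a[5] = 22,  a[6] = 34,  a[7] = 20,  a[8] = 30,  a[9] = 12,  a[10] = 14,  a[11] = 18,  a[12] = 26,  a[13] = 4,  a[14] = 36,  a[15] = 24,  a[16] = 0,  a[17] = 28,  a[18] = 8,  a[19] = 6,  a[20] = 2.
Since a[20] = a[2] = 2, the sequence is eventually periodic: after a pre-period of length 1 it cycles with period 18.
For n ≥ 2, a[n] depends only on (n - 2) mod 18. (1134 - 2) mod 18 = 16, so a[1134] = a[18] = 8.

8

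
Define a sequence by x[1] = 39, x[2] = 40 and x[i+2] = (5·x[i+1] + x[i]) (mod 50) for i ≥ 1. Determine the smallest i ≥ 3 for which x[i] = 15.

12

x[1] = 39,  x[2] = 40,  x[3] = 39,  x[4] = 35,  x[5] = 14,  x[6] = 5,  x[7] = 39,  x[8] = 0,  x[9] = 39,  x[10] = 45,  x[11] = 14,  x[12] = 15,  x[13] = 39,  x[14] = 10,  x[15] = 39,  x[16] = 5,  x[17] = 14,  x[18] = 25,  x[19] = 39,  x[20] = 20,  x[21] = 39,  x[22] = 15,  x[23] = 14,  x[24] = 35,  x[25] = 39,  x[26] = 30,  x[27] = 39,  x[28] = 25,  x[29] = 14,  x[30] = 45,  x[31] = 39,  x[32] = 40.
The sequence repeats with period 30.
The value 15 first appears (with i ≥ 3) at x[12].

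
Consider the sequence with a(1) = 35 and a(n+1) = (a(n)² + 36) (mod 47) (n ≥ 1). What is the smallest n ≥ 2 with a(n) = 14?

13

Listing terms: a(1) = 35,  a(2) = 39,  a(3) = 6,  a(4) = 25,  a(5) = 3,  a(6) = 45,  a(7) = 40,  a(8) = 38,  a(9) = 23,  a(10) = 1,  a(11) = 37,  a(12) = 42,  a(13) = 14,  a(14) = 44,  a(15) = 45.
Since a(15) = a(6) = 45, the sequence is eventually periodic: after a pre-period of length 5 it cycles with period 9.
The value 14 first appears (with n ≥ 2) at a(13).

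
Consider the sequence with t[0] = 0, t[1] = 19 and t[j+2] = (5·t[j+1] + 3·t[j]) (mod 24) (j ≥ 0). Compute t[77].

1

Listing terms: t[0] = 0, t[1] = 19, t[2] = 23, t[3] = 4, t[4] = 17, t[5] = 1, t[6] = 8, t[7] = 19, t[8] = 23.
Since (t[7], t[8]) = (t[1], t[2]) = (19, 23) (two consecutive terms determine the rest), the sequence is eventually periodic: after a pre-period of length 1 it cycles with period 6.
For j ≥ 1, t[j] depends only on (j - 1) mod 6. (77 - 1) mod 6 = 4, so t[77] = t[5] = 1.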